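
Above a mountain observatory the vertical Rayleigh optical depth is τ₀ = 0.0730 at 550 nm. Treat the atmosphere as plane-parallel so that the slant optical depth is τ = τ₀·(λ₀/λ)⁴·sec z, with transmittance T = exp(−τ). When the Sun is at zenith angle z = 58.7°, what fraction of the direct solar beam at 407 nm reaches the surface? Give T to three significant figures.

0.626

sec 58.7° = 1.9249.
τ = 0.0730 × (550/407)⁴ × 1.9249 = 0.0730 × 3.3348 × 1.9249 = 0.4686.
T = exp(−0.4686) = 0.6259.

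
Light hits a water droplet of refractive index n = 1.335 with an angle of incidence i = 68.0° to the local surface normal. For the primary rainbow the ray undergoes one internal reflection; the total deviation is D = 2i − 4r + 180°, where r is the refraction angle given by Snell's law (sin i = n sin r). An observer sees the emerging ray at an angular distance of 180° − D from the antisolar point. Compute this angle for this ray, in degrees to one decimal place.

sin r = sin 68.0° / 1.335 = 0.9272/1.335 = 0.6945; r = 43.99°.
D = 2·68.0° − 4·43.99° + 180° = 136.00° − 175.96° + 180° = 140.04°.
Angle from antisolar point = 180° − D = 39.96°.

40.0°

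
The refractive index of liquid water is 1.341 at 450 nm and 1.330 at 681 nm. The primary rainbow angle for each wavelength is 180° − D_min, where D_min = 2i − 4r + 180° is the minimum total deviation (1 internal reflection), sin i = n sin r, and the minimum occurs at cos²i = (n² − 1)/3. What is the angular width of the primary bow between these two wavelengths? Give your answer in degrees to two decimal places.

At 450 nm (n = 1.341): cos²i = 0.26609 → i = 58.946°, r = 39.705°, D_min = 139.071°, rainbow angle = 40.929°.
At 681 nm (n = 1.330): cos²i = 0.25630 → i = 59.585°, r = 40.422°, D_min = 137.484°, rainbow angle = 42.516°.
Angular width = |40.929° − 42.516°| = 1.588°.

1.59°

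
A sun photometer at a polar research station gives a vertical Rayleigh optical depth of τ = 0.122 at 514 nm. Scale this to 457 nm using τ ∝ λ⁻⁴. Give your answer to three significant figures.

0.195

τ(457 nm) = τ(514 nm) × (514/457)⁴ = 0.122 × (1.1247)⁴ = 0.122 × 1.6002 = 0.1952.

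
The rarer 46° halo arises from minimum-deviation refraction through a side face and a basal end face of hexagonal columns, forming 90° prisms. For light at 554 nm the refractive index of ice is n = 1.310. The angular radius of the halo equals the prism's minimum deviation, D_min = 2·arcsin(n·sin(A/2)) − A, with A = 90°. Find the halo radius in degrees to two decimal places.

45.73°

n·sin(A/2) = 1.310 × sin 45° = 1.310 × 0.7071 = 0.9263.
D_min = 2·arcsin(0.9263) − 90° = 2 × 67.867° − 90° = 45.733°.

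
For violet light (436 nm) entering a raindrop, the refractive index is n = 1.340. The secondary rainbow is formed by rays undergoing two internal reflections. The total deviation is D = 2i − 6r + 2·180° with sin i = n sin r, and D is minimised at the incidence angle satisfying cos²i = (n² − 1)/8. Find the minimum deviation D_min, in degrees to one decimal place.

cos²i = (1.79560 − 1)/8 = 0.09945; i = arccos(0.31536) = 71.618°.
sin r = sin 71.618°/1.340 = 0.70819; r = 45.088°.
D_min = 2·71.618° − 6·45.088° + 360° = 232.709°.

232.7°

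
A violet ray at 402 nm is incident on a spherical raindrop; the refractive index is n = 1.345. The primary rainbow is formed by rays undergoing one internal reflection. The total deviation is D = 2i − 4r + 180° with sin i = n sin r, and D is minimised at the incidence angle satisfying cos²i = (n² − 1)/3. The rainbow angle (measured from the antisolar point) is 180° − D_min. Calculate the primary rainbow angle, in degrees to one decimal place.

40.4°

cos²i = (1.80902 − 1)/3 = 0.26967; i = arccos(0.51930) = 58.715°.
sin r = sin 58.715°/1.345 = 0.63538; r = 39.448°.
D_min = 2·58.715° − 4·39.448° + 180° = 139.635°.
Rainbow angle = 180° − D_min = 40.365°.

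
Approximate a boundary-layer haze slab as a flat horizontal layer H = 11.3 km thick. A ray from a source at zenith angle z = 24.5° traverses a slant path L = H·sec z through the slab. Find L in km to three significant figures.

sec z = 1/cos 24.5° = 1.0989.
L = 11.3 × 1.0989 = 12.418 km.

12.4 km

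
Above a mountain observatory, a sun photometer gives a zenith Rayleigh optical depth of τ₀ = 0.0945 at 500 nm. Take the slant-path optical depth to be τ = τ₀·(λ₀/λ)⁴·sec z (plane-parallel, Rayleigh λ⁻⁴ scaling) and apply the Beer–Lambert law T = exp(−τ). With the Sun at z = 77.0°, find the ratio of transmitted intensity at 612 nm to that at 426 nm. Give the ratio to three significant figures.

Airmass: sec 77.0° = 4.4454.
τ(612 nm) = 0.0945 × (500/612)⁴ × 4.4454 = 0.0945 × 0.4455 × 4.4454 = 0.1872.
τ(426 nm) = 0.0945 × (500/426)⁴ × 4.4454 = 0.0945 × 1.8978 × 4.4454 = 0.7972.
T(612)/T(426) = exp(τ_B − τ_A) = exp(0.6101) = 1.8406.

1.84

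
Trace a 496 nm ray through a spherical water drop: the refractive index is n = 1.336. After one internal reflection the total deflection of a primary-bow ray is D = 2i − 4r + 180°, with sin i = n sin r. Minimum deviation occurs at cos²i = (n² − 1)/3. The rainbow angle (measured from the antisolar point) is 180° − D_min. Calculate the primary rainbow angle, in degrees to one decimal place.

cos²i = (1.78490 − 1)/3 = 0.26163; i = arccos(0.51150) = 59.236°.
sin r = sin 59.236°/1.336 = 0.64318; r = 40.029°.
D_min = 2·59.236° − 4·40.029° + 180° = 138.356°.
Rainbow angle = 180° − D_min = 41.644°.

41.6°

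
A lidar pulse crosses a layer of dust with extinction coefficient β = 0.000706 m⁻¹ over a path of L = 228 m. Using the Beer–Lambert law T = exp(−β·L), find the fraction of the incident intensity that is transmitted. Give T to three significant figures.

0.851

τ = β·L = 0.000706 × 228 = 0.1610.
T = exp(−0.1610) = 0.8513.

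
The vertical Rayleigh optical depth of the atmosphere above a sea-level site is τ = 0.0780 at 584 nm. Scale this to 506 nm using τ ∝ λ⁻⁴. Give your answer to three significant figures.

τ(506 nm) = τ(584 nm) × (584/506)⁴ = 0.0780 × (1.1542)⁴ = 0.0780 × 1.7744 = 0.1384.

0.138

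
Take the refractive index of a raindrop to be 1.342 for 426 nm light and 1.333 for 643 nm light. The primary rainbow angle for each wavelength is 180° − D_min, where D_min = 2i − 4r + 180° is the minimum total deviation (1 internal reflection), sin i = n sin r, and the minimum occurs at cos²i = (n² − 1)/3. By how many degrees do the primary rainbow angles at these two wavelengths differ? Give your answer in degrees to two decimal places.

1.29°

At 426 nm (n = 1.342): cos²i = 0.26699 → i = 58.888°, r = 39.641°, D_min = 139.213°, rainbow angle = 40.787°.
At 643 nm (n = 1.333): cos²i = 0.25896 → i = 59.410°, r = 40.225°, D_min = 137.922°, rainbow angle = 42.078°.
Angular width = |40.787° − 42.078°| = 1.291°.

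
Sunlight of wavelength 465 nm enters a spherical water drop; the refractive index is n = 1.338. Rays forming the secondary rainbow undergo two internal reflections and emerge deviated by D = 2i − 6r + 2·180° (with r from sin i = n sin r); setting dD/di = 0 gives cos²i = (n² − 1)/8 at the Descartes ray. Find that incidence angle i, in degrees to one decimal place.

cos²i = (1.338² − 1)/8 = (1.79024 − 1)/8 = 0.09878.
cos i = 0.31429, so i = 71.682°.

71.7°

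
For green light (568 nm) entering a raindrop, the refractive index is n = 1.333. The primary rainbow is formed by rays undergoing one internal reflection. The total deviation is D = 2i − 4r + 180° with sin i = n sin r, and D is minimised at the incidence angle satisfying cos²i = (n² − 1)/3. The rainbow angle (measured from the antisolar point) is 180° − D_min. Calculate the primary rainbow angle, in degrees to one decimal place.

cos²i = (1.77689 − 1)/3 = 0.25896; i = arccos(0.50888) = 59.410°.
sin r = sin 59.410°/1.333 = 0.64579; r = 40.225°.
D_min = 2·59.410° − 4·40.225° + 180° = 137.922°.
Rainbow angle = 180° − D_min = 42.078°.

42.1°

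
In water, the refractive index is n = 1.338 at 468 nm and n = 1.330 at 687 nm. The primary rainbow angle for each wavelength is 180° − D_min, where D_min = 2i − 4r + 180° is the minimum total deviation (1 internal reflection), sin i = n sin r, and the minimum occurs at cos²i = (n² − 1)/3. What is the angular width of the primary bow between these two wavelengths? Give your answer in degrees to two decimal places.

1.16°

At 468 nm (n = 1.338): cos²i = 0.26341 → i = 59.120°, r = 39.899°, D_min = 138.643°, rainbow angle = 41.357°.
At 687 nm (n = 1.330): cos²i = 0.25630 → i = 59.585°, r = 40.422°, D_min = 137.484°, rainbow angle = 42.516°.
Angular width = |41.357° − 42.516°| = 1.160°.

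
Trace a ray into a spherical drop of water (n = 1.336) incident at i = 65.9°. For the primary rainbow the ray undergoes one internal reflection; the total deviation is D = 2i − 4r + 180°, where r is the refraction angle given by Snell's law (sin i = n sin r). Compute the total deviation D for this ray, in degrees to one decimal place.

139.4°

sin r = sin 65.9° / 1.336 = 0.9128/1.336 = 0.6833; r = 43.10°.
D = 2·65.9° − 4·43.10° + 180° = 131.80° − 172.40° + 180° = 139.40°.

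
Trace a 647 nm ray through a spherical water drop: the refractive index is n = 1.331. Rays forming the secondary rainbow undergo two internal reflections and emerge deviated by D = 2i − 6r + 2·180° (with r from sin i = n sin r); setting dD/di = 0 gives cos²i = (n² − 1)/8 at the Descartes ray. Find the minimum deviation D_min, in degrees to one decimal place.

cos²i = (1.77156 − 1)/8 = 0.09645; i = arccos(0.31056) = 71.907°.
sin r = sin 71.907°/1.331 = 0.71417; r = 45.575°.
D_min = 2·71.907° − 6·45.575° + 360° = 230.365°.

230.4°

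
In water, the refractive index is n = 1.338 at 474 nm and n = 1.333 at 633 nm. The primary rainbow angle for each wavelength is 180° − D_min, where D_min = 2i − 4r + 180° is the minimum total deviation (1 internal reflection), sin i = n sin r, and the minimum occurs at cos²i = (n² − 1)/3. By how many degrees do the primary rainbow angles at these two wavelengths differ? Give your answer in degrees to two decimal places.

At 474 nm (n = 1.338): cos²i = 0.26341 → i = 59.120°, r = 39.899°, D_min = 138.643°, rainbow angle = 41.357°.
At 633 nm (n = 1.333): cos²i = 0.25896 → i = 59.410°, r = 40.225°, D_min = 137.922°, rainbow angle = 42.078°.
Angular width = |41.357° − 42.078°| = 0.722°.

0.72°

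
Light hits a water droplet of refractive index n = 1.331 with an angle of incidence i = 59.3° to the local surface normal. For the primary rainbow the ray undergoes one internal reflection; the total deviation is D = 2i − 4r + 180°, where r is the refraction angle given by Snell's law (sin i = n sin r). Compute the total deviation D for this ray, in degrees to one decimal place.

137.6°

sin r = sin 59.3° / 1.331 = 0.8599/1.331 = 0.6460; r = 40.24°.
D = 2·59.3° − 4·40.24° + 180° = 118.60° − 160.97° + 180° = 137.63°.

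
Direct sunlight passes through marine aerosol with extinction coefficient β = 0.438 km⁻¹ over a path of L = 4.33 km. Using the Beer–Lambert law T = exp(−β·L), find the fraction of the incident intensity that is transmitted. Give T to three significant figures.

τ = β·L = 0.438 × 4.33 = 1.8965.
T = exp(−1.8965) = 0.1501.

0.150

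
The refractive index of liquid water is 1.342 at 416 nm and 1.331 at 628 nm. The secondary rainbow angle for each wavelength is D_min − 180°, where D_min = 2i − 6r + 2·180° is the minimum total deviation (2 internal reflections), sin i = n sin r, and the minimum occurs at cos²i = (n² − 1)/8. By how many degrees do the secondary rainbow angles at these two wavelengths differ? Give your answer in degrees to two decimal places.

2.86°

At 416 nm (n = 1.342): cos²i = 0.10012 → i = 71.554°, r = 44.981°, D_min = 233.222°, rainbow angle = 53.222°.
At 628 nm (n = 1.331): cos²i = 0.09645 → i = 71.907°, r = 45.575°, D_min = 230.365°, rainbow angle = 50.365°.
Angular width = |53.222° − 50.365°| = 2.857°.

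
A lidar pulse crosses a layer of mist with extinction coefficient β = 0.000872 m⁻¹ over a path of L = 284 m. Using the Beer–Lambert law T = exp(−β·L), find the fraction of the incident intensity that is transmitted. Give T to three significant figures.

0.781

τ = β·L = 0.000872 × 284 = 0.2476.
T = exp(−0.2476) = 0.7806.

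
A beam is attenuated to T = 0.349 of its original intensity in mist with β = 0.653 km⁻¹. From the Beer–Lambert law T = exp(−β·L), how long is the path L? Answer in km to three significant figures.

Beer–Lambert: T = exp(−βL) ⇒ L = −ln(T)/β = −ln(0.349)/0.653 = 1.0527/0.653 = 1.612 km.

1.61 km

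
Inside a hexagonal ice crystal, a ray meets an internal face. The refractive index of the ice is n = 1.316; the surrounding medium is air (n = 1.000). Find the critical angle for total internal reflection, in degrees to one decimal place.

49.5°

sin θ_c = n_air / n = 1.000 / 1.316 = 0.7599.
θ_c = arcsin(0.7599) = 49.45°.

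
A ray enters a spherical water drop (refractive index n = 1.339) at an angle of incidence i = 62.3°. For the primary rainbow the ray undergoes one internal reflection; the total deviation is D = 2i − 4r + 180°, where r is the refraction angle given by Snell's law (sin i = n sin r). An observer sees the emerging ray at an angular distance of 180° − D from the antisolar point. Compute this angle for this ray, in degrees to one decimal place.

sin r = sin 62.3° / 1.339 = 0.8854/1.339 = 0.6612; r = 41.39°.
D = 2·62.3° − 4·41.39° + 180° = 124.60° − 165.58° + 180° = 139.02°.
Angle from antisolar point = 180° − D = 40.98°.

41.0°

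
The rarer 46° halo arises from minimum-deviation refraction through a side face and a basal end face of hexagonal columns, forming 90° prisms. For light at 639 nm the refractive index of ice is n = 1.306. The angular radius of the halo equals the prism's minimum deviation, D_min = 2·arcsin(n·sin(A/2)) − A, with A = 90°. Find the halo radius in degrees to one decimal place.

44.9°

n·sin(A/2) = 1.306 × sin 45° = 1.306 × 0.7071 = 0.9235.
D_min = 2·arcsin(0.9235) − 90° = 2 × 67.440° − 90° = 44.881°.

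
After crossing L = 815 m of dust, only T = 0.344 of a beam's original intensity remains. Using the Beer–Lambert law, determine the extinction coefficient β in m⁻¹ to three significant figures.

Beer–Lambert: T = exp(−βL) ⇒ β = −ln(T)/L = −ln(0.344)/815 = 1.0671/815 = 0.001309 m⁻¹.

0.00131 m⁻¹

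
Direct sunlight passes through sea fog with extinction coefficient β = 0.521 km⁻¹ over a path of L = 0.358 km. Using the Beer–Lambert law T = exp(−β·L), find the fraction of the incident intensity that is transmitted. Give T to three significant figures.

0.830

τ = β·L = 0.521 × 0.358 = 0.1865.
T = exp(−0.1865) = 0.8298.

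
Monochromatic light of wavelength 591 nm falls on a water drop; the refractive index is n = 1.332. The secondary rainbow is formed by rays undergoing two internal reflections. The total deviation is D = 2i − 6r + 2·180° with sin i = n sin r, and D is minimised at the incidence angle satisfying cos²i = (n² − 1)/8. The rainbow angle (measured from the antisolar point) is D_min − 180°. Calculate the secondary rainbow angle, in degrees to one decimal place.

cos²i = (1.77422 − 1)/8 = 0.09678; i = arccos(0.31109) = 71.875°.
sin r = sin 71.875°/1.332 = 0.71350; r = 45.520°.
D_min = 2·71.875° − 6·45.520° + 360° = 230.628°.
Rainbow angle = D_min − 180° = 50.628°.

50.6°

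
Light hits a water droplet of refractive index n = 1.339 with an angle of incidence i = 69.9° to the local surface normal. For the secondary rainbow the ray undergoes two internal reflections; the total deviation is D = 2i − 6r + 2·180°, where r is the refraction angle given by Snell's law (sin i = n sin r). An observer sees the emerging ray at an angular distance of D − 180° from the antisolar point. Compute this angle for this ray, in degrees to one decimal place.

52.6°

sin r = sin 69.9° / 1.339 = 0.9391/1.339 = 0.7013; r = 44.53°.
D = 2·69.9° − 6·44.53° + 2·180° = 139.80° − 267.21° + 360° = 232.59°.
Angle from antisolar point = D − 180° = 52.59°.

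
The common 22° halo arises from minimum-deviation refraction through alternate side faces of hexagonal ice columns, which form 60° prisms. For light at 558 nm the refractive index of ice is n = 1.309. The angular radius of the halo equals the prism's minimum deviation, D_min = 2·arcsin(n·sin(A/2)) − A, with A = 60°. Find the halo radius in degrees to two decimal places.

21.76°

n·sin(A/2) = 1.309 × sin 30° = 1.309 × 0.5000 = 0.6545.
D_min = 2·arcsin(0.6545) − 60° = 2 × 40.882° − 60° = 21.763°.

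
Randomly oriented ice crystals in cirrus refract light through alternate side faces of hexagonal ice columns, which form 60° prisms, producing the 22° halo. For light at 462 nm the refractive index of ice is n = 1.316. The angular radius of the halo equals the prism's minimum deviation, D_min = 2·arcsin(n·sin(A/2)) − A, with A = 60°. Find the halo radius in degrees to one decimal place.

n·sin(A/2) = 1.316 × sin 30° = 1.316 × 0.5000 = 0.6580.
D_min = 2·arcsin(0.6580) − 60° = 2 × 41.148° − 60° = 22.295°.

22.3°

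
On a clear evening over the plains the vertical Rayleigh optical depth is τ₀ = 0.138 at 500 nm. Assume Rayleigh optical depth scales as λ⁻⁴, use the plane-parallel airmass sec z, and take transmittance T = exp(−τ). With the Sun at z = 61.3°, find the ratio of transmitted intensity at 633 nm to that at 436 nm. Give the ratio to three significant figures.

1.47

Airmass: sec 61.3° = 2.0824.
τ(633 nm) = 0.138 × (500/633)⁴ × 2.0824 = 0.138 × 0.3893 × 2.0824 = 0.1119.
τ(436 nm) = 0.138 × (500/436)⁴ × 2.0824 = 0.138 × 1.7296 × 2.0824 = 0.4970.
T(633)/T(436) = exp(τ_B − τ_A) = exp(0.3851) = 1.4698.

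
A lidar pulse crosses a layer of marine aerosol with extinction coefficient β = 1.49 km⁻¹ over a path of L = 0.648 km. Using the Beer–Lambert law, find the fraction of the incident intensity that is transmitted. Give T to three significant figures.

τ = β·L = 1.49 × 0.648 = 0.9655.
T = exp(−0.9655) = 0.3808.

0.381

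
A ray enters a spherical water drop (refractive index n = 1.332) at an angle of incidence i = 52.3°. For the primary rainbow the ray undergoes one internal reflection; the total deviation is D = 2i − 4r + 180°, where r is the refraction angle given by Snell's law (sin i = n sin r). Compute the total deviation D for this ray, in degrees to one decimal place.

sin r = sin 52.3° / 1.332 = 0.7912/1.332 = 0.5940; r = 36.44°.
D = 2·52.3° − 4·36.44° + 180° = 104.60° − 145.77° + 180° = 138.83°.

138.8°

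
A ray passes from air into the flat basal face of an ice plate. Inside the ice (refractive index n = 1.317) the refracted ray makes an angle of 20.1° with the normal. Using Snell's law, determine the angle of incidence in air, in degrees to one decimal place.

26.9°

Snell: sin θ_i = n · sin θ_r = 1.317 × sin 20.1° = 1.317 × 0.3437 = 0.4526.
θ_i = arcsin(0.4526) = 26.91°.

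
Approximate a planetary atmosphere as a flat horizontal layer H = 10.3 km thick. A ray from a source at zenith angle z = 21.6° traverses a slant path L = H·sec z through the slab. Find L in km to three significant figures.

11.1 km

sec z = 1/cos 21.6° = 1.0755.
L = 10.3 × 1.0755 = 11.078 km.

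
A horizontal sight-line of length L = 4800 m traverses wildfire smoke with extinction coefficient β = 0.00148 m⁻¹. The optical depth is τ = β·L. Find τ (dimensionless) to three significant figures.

7.10

τ = β·L = 0.00148 × 4800 = 7.1040.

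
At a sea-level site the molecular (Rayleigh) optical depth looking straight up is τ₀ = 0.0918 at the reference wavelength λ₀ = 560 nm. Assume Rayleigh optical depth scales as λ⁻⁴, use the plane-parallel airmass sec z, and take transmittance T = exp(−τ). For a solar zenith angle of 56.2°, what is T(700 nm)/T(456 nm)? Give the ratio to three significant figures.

Airmass: sec 56.2° = 1.7976.
τ(700 nm) = 0.0918 × (560/700)⁴ × 1.7976 = 0.0918 × 0.4096 × 1.7976 = 0.0676.
τ(456 nm) = 0.0918 × (560/456)⁴ × 1.7976 = 0.0918 × 2.2745 × 1.7976 = 0.3753.
T(700)/T(456) = exp(τ_B − τ_A) = exp(0.3078) = 1.3604.

1.36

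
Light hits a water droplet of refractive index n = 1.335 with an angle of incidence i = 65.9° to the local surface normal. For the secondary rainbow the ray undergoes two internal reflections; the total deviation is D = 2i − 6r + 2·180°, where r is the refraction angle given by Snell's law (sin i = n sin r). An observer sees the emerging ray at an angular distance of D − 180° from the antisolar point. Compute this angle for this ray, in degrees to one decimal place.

sin r = sin 65.9° / 1.335 = 0.9128/1.335 = 0.6838; r = 43.14°.
D = 2·65.9° − 6·43.14° + 2·180° = 131.80° − 258.83° + 360° = 232.97°.
Angle from antisolar point = D − 180° = 52.97°.

53.0°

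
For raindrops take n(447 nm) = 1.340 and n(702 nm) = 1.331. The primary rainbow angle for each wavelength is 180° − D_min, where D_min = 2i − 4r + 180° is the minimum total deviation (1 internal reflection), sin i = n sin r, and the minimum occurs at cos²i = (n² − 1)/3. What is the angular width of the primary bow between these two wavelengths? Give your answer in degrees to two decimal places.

1.30°

At 447 nm (n = 1.340): cos²i = 0.26520 → i = 59.004°, r = 39.770°, D_min = 138.929°, rainbow angle = 41.071°.
At 702 nm (n = 1.331): cos²i = 0.25719 → i = 59.527°, r = 40.356°, D_min = 137.630°, rainbow angle = 42.370°.
Angular width = |41.071° − 42.370°| = 1.299°.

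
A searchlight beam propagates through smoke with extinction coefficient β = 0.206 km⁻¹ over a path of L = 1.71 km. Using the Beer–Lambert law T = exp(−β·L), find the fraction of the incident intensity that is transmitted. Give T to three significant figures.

0.703

τ = β·L = 0.206 × 1.71 = 0.3523.
T = exp(−0.3523) = 0.7031.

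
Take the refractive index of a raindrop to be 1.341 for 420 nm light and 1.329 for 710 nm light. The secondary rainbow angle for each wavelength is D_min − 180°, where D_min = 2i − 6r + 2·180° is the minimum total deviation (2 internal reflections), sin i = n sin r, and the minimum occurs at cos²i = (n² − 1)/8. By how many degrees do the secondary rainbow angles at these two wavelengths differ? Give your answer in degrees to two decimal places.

3.13°

At 420 nm (n = 1.341): cos²i = 0.09979 → i = 71.586°, r = 45.034°, D_min = 232.966°, rainbow angle = 52.966°.
At 710 nm (n = 1.329): cos²i = 0.09578 → i = 71.972°, r = 45.685°, D_min = 229.837°, rainbow angle = 49.837°.
Angular width = |52.966° − 49.837°| = 3.129°.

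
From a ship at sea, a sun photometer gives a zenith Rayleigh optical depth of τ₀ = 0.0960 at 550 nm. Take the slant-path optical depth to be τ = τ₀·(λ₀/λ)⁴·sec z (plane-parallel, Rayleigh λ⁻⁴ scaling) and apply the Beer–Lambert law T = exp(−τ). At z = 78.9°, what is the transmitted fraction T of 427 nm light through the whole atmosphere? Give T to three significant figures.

0.253

sec 78.9° = 5.1942.
τ = 0.0960 × (550/427)⁴ × 5.1942 = 0.0960 × 2.7526 × 5.1942 = 1.3726.
T = exp(−1.3726) = 0.2535.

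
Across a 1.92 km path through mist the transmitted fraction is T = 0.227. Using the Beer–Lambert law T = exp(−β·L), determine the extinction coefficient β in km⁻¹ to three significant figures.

0.772 km⁻¹

Beer–Lambert: T = exp(−βL) ⇒ β = −ln(T)/L = −ln(0.227)/1.92 = 1.4828/1.92 = 0.7723 km⁻¹.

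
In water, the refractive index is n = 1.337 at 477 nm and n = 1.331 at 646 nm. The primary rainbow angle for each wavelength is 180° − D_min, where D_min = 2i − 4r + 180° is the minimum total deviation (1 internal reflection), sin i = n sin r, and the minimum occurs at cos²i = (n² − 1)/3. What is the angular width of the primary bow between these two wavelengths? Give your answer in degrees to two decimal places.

At 477 nm (n = 1.337): cos²i = 0.26252 → i = 59.178°, r = 39.964°, D_min = 138.500°, rainbow angle = 41.500°.
At 646 nm (n = 1.331): cos²i = 0.25719 → i = 59.527°, r = 40.356°, D_min = 137.630°, rainbow angle = 42.370°.
Angular width = |41.500° − 42.370°| = 0.870°.

0.87°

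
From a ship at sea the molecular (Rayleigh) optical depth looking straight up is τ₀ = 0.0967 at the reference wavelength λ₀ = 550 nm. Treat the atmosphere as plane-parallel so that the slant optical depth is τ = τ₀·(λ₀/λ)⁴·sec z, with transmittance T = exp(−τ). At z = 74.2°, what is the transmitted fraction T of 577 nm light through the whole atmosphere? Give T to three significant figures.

0.746

sec 74.2° = 3.6727.
τ = 0.0967 × (550/577)⁴ × 3.6727 = 0.0967 × 0.8256 × 3.6727 = 0.2932.
T = exp(−0.2932) = 0.7459.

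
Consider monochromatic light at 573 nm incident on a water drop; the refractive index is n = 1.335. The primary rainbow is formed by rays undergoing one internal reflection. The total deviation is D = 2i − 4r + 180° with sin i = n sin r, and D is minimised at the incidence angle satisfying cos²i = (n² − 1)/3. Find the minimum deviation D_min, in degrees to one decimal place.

cos²i = (1.78222 − 1)/3 = 0.26074; i = arccos(0.51063) = 59.294°.
sin r = sin 59.294°/1.335 = 0.64405; r = 40.094°.
D_min = 2·59.294° − 4·40.094° + 180° = 138.212°.

138.2°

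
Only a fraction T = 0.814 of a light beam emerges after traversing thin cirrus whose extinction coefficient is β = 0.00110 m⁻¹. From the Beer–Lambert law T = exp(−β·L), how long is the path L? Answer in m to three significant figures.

Beer–Lambert: T = exp(−βL) ⇒ L = −ln(T)/β = −ln(0.814)/0.00110 = 0.2058/0.00110 = 187.1 m.

187 m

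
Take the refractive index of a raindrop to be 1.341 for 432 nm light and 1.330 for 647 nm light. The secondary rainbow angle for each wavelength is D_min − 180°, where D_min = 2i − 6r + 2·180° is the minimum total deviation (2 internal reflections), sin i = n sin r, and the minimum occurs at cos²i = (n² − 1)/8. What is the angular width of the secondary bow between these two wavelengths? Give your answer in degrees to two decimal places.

2.86°

At 432 nm (n = 1.341): cos²i = 0.09979 → i = 71.586°, r = 45.034°, D_min = 232.966°, rainbow angle = 52.966°.
At 647 nm (n = 1.330): cos²i = 0.09611 → i = 71.940°, r = 45.630°, D_min = 230.101°, rainbow angle = 50.101°.
Angular width = |52.966° − 50.101°| = 2.865°.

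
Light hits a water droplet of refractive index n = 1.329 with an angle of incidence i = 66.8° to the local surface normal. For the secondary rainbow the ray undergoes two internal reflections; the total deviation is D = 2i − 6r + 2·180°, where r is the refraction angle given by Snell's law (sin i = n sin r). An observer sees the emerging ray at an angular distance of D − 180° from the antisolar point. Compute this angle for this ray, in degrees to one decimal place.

51.1°

sin r = sin 66.8° / 1.329 = 0.9191/1.329 = 0.6916; r = 43.76°.
D = 2·66.8° − 6·43.76° + 2·180° = 133.60° − 262.54° + 360° = 231.06°.
Angle from antisolar point = D − 180° = 51.06°.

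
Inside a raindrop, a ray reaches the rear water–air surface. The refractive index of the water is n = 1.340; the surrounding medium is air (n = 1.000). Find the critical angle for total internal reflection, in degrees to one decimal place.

sin θ_c = n_air / n = 1.000 / 1.340 = 0.7463.
θ_c = arcsin(0.7463) = 48.27°.

48.3°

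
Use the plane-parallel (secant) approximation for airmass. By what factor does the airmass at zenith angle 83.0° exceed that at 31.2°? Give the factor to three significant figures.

X(83.0°)/X(31.2°) = sec 83.0° / sec 31.2° = cos 31.2° / cos 83.0° = 0.8554/0.1219 = 7.0187.

7.02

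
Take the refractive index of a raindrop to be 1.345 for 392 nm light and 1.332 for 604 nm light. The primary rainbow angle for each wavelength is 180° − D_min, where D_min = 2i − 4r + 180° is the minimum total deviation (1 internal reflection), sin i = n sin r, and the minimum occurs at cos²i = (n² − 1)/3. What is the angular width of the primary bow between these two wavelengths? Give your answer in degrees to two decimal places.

1.86°

At 392 nm (n = 1.345): cos²i = 0.26967 → i = 58.715°, r = 39.448°, D_min = 139.635°, rainbow angle = 40.365°.
At 604 nm (n = 1.332): cos²i = 0.25807 → i = 59.469°, r = 40.290°, D_min = 137.776°, rainbow angle = 42.224°.
Angular width = |40.365° − 42.224°| = 1.859°.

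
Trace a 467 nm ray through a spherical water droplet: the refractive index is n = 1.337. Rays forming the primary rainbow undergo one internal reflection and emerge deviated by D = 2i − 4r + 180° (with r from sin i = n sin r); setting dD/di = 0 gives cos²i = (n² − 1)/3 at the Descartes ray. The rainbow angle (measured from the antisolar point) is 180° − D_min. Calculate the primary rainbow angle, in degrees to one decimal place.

cos²i = (1.78757 − 1)/3 = 0.26252; i = arccos(0.51237) = 59.178°.
sin r = sin 59.178°/1.337 = 0.64231; r = 39.964°.
D_min = 2·59.178° − 4·39.964° + 180° = 138.500°.
Rainbow angle = 180° − D_min = 41.500°.

41.5°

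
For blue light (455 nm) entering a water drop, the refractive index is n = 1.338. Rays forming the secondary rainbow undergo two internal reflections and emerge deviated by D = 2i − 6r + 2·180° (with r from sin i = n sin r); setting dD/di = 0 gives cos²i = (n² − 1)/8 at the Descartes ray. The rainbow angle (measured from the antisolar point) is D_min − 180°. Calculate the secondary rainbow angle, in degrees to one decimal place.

cos²i = (1.79024 − 1)/8 = 0.09878; i = arccos(0.31429) = 71.682°.
sin r = sin 71.682°/1.338 = 0.70951; r = 45.195°.
D_min = 2·71.682° − 6·45.195° + 360° = 232.193°.
Rainbow angle = D_min − 180° = 52.193°.

52.2°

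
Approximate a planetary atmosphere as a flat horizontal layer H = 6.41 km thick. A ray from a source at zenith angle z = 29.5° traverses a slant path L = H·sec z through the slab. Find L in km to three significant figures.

sec z = 1/cos 29.5° = 1.1490.
L = 6.41 × 1.1490 = 7.365 km.

7.36 km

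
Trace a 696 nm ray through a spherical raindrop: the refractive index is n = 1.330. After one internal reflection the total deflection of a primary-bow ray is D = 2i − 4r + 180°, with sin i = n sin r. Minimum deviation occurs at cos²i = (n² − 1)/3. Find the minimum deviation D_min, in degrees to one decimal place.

cos²i = (1.76890 − 1)/3 = 0.25630; i = arccos(0.50626) = 59.585°.
sin r = sin 59.585°/1.330 = 0.64841; r = 40.422°.
D_min = 2·59.585° − 4·40.422° + 180° = 137.484°.

137.5°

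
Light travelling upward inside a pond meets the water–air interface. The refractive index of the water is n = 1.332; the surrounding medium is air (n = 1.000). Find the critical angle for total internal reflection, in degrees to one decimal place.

sin θ_c = n_air / n = 1.000 / 1.332 = 0.7508.
θ_c = arcsin(0.7508) = 48.66°.

48.7°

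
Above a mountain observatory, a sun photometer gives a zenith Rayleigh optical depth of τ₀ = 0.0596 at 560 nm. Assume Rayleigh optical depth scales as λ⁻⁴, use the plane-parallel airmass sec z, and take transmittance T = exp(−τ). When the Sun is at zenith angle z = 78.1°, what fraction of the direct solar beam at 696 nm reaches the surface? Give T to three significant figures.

sec 78.1° = 4.8496.
τ = 0.0596 × (560/696)⁴ × 4.8496 = 0.0596 × 0.4191 × 4.8496 = 0.1211.
T = exp(−0.1211) = 0.8859.

0.886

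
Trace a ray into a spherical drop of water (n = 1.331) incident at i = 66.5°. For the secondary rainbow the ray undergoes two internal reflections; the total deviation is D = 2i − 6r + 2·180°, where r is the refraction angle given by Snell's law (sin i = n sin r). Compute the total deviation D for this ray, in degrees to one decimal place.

231.7°

sin r = sin 66.5° / 1.331 = 0.9171/1.331 = 0.6890; r = 43.55°.
D = 2·66.5° − 6·43.55° + 2·180° = 133.00° − 261.31° + 360° = 231.69°.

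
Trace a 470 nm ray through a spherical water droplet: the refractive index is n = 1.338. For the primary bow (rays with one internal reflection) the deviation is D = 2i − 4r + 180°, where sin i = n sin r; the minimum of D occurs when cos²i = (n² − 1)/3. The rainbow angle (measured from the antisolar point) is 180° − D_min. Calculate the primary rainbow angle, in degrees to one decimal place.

cos²i = (1.79024 − 1)/3 = 0.26341; i = arccos(0.51324) = 59.120°.
sin r = sin 59.120°/1.338 = 0.64144; r = 39.899°.
D_min = 2·59.120° − 4·39.899° + 180° = 138.643°.
Rainbow angle = 180° − D_min = 41.357°.

41.4°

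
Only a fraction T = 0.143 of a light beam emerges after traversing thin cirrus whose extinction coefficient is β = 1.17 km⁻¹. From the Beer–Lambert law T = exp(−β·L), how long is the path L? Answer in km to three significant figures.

Beer–Lambert: T = exp(−βL) ⇒ L = −ln(T)/β = −ln(0.143)/1.17 = 1.9449/1.17 = 1.662 km.

1.66 km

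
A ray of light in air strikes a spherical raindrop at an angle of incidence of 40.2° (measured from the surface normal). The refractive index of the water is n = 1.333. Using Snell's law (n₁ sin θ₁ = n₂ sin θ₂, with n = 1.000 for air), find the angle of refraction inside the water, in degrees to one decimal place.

29.0°

Snell: sin θ_r = sin θ_i / n = sin 40.2° / 1.333 = 0.6455 / 1.333 = 0.4842.
θ_r = arcsin(0.4842) = 28.96°.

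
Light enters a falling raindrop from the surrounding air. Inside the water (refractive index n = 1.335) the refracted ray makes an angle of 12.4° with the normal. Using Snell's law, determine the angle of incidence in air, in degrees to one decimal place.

16.7°

Snell: sin θ_i = n · sin θ_r = 1.335 × sin 12.4° = 1.335 × 0.2147 = 0.2867.
θ_i = arcsin(0.2867) = 16.66°.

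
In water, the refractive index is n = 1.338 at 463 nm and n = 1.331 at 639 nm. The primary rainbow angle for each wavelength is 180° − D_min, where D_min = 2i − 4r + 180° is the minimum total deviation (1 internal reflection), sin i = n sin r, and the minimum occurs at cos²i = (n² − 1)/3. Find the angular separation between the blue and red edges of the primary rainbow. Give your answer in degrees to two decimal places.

At 463 nm (n = 1.338): cos²i = 0.26341 → i = 59.120°, r = 39.899°, D_min = 138.643°, rainbow angle = 41.357°.
At 639 nm (n = 1.331): cos²i = 0.25719 → i = 59.527°, r = 40.356°, D_min = 137.630°, rainbow angle = 42.370°.
Angular width = |41.357° − 42.370°| = 1.013°.

1.01°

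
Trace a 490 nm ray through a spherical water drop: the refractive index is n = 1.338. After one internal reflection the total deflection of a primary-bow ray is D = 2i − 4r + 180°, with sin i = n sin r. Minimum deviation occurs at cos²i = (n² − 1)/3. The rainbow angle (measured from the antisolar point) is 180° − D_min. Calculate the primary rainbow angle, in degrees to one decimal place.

cos²i = (1.79024 − 1)/3 = 0.26341; i = arccos(0.51324) = 59.120°.
sin r = sin 59.120°/1.338 = 0.64144; r = 39.899°.
D_min = 2·59.120° − 4·39.899° + 180° = 138.643°.
Rainbow angle = 180° − D_min = 41.357°.

41.4°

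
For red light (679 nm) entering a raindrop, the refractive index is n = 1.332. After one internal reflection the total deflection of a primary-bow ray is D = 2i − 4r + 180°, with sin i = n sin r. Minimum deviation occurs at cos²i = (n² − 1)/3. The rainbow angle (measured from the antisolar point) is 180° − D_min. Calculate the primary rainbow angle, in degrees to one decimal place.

cos²i = (1.77422 − 1)/3 = 0.25807; i = arccos(0.50801) = 59.469°.
sin r = sin 59.469°/1.332 = 0.64666; r = 40.290°.
D_min = 2·59.469° − 4·40.290° + 180° = 137.776°.
Rainbow angle = 180° − D_min = 42.224°.

42.2°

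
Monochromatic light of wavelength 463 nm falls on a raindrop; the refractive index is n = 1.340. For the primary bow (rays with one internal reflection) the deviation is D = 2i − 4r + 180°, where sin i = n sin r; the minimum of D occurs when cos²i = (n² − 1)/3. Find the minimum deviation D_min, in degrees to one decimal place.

138.9°

cos²i = (1.79560 − 1)/3 = 0.26520; i = arccos(0.51498) = 59.004°.
sin r = sin 59.004°/1.340 = 0.63971; r = 39.770°.
D_min = 2·59.004° − 4·39.770° + 180° = 138.929°.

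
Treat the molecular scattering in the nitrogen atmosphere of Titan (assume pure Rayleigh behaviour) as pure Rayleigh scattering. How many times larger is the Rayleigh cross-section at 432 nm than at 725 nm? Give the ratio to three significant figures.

Rayleigh scattering ∝ λ⁻⁴, so the ratio of coefficients is the inverse fourth power of the wavelength ratio.
σ(432)/σ(725) = (725/432)⁴ = (1.6782)⁴ = 7.933.

7.93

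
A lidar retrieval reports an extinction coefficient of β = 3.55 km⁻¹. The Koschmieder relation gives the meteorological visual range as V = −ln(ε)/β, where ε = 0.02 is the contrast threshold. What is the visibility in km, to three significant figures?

V = −ln(0.02) / 3.55 = 3.912 / 3.55 = 1.1020 km.

1.10 km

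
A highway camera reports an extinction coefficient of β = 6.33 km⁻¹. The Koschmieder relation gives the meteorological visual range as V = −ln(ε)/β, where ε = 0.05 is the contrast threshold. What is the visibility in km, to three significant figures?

0.473 km

V = −ln(0.05) / 6.33 = 2.996 / 6.33 = 0.4733 km.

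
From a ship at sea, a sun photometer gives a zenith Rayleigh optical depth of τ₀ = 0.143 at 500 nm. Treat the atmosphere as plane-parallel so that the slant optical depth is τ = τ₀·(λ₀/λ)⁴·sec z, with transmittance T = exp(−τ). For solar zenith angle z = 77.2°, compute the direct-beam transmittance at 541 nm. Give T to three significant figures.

0.624

sec 77.2° = 4.5137.
τ = 0.143 × (500/541)⁴ × 4.5137 = 0.143 × 0.7296 × 4.5137 = 0.4709.
T = exp(−0.4709) = 0.6244.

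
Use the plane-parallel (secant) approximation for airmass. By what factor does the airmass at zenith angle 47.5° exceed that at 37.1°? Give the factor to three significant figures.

X(47.5°)/X(37.1°) = sec 47.5° / sec 37.1° = cos 37.1° / cos 47.5° = 0.7976/0.6756 = 1.1806.

1.18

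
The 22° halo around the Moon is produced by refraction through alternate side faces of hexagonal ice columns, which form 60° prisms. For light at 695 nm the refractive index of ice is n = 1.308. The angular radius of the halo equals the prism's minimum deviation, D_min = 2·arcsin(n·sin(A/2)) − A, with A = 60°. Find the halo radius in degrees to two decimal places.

n·sin(A/2) = 1.308 × sin 30° = 1.308 × 0.5000 = 0.6540.
D_min = 2·arcsin(0.6540) − 60° = 2 × 40.844° − 60° = 21.688°.

21.69°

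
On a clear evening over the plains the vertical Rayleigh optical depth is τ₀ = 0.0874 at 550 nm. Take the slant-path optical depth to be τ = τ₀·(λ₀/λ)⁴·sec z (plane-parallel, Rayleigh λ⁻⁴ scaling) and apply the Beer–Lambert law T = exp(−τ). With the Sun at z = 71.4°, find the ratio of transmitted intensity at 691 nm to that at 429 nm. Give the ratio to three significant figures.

Airmass: sec 71.4° = 3.1352.
τ(691 nm) = 0.0874 × (550/691)⁴ × 3.1352 = 0.0874 × 0.4014 × 3.1352 = 0.1100.
τ(429 nm) = 0.0874 × (550/429)⁴ × 3.1352 = 0.0874 × 2.7016 × 3.1352 = 0.7403.
T(691)/T(429) = exp(τ_B − τ_A) = exp(0.6303) = 1.8782.

1.88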